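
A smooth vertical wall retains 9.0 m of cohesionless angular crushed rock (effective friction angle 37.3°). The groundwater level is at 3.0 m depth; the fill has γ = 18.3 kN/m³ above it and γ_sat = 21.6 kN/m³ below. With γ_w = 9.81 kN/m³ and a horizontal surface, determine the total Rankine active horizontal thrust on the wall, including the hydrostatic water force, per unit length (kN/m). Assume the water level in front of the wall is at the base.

K_a = tan²(45° − φ/2) = 0.2453.
γ' = 21.6 − 9.81 = 11.79 kN/m³. Depth below WT = 6.0 m.
σ'_h at WT = K_a γ d_w = 13.47 kPa; at base = 13.47 + K_a γ' × 6.0 = 30.82 kPa.
P₁ (0–3.0 m) = ½×13.47×3.0 = 20.20. P₂ (3.0–9.0 m) = ½(13.47+30.82)×6.0 = 132.9.
P_w = ½ γ_w h₂² = 0.5×9.81×6.0² = 176.6. Total = 20.20+132.9+176.6 = 329.7 kN/m.

330 kN/m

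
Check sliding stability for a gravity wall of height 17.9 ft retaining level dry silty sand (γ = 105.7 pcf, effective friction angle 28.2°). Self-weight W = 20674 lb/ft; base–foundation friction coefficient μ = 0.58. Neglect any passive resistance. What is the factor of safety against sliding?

K_a = tan²(45° − 28.2°/2) = 0.3582.
P_a = ½K_aγH² = 0.5×0.3582×105.7×17.9² = 6065 lb/ft, acting at H/3 = 5.967 ft above the base.
FS_sliding = μW / P_a = 0.58×20674 / 6065 = 1.977.

1.98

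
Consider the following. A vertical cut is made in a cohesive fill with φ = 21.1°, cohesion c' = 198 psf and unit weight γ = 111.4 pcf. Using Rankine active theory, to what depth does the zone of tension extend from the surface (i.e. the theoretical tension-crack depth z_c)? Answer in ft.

K_a = tan²(45° − 21.1°/2) = 0.4706; √K_a = 0.6860.
The active pressure is zero where K_a γ z = 2c√K_a, so z_c = 2c/(γ√K_a) = 2×198/(111.4×0.6860) = 5.182 ft.

5.18 ft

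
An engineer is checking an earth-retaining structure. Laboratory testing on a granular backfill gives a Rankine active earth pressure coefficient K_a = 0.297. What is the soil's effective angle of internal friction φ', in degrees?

32.8°

K_a = tan²(45° − φ/2) ⇒ 45° − φ/2 = arctan(√0.297) = 28.59°.
φ = 2(45° − 28.59°) = 32.82°.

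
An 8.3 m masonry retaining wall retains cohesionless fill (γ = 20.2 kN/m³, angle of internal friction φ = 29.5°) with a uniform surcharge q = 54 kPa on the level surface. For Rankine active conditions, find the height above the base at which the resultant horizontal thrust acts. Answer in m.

K_a = 0.3401.
Triangular part P₁ = ½K_aγH² = 236.6 at H/3 = 2.767 m; rectangular part P₂ = K_a q H = 152.4 at H/2 = 4.150 m.
ȳ = (P₁·2.767 + P₂·4.150)/(P₁+P₂) = 3.309 m.

3.31 m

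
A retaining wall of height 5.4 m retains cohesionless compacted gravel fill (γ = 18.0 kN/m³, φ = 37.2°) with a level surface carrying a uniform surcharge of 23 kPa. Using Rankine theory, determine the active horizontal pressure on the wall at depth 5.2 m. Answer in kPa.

K_a = (1 − sin φ)/(1 + sin φ) = 0.2464.
σ_v = γz + q = 18.0 × 5.2 + 23 = 116.6 kPa.
σ_h = K_a σ_v = 0.2464 × 116.6 = 28.73 kPa.

28.7 kPa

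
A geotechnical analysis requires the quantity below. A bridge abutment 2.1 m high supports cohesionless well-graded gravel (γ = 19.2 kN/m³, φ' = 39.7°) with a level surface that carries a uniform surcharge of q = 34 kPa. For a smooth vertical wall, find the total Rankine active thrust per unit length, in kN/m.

K_a = tan²(45° − φ/2) = 0.2204.
Soil triangle: ½ K_a γ H² = 0.5×0.2204×19.2×2.1² = 9.332 kN/m.
Surcharge rectangle: K_a q H = 0.2204×34×2.1 = 15.74 kN/m.
Total = 9.332 + 15.74 = 25.07 kN/m.

25.1 kN/m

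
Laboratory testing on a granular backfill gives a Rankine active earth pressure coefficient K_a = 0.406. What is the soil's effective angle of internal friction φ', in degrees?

K_a = tan²(45° − φ/2) ⇒ 45° − φ/2 = arctan(√0.406) = 32.50°.
φ = 2(45° − 32.50°) = 24.99°.

25.0°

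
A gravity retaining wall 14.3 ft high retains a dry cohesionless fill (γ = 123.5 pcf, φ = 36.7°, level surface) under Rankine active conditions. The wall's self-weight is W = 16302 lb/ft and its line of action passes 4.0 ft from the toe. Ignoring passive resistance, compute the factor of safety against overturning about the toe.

4.30

K_a = tan²(45° − 36.7°/2) = 0.2519.
P_a = ½K_aγH² = 0.5×0.2519×123.5×14.3² = 3180 lb/ft, acting at H/3 = 4.767 ft above the base.
Overturning moment M_o = P_a × H/3 = 3180 × 4.767 = 15160.
Resisting moment M_r = W × 4.0 = 16302 × 4.0 = 65210.
FS_overturning = M_r/M_o = 65210/15160 = 4.302.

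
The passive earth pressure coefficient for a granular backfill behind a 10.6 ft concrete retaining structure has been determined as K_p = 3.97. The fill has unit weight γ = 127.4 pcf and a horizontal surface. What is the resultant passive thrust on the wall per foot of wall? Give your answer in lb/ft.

P = ½ K_p γ H² = 0.5 × 3.97 × 127.4 × 10.6² = 28410 lb/ft.

28400 lb/ft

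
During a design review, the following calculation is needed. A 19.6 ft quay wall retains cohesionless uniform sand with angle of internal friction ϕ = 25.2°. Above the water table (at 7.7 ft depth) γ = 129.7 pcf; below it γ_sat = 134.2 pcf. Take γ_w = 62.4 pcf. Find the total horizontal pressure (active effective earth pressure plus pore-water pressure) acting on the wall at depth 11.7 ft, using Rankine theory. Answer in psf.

767 psf

K_a = (1 − sin φ)/(1 + sin φ) = 0.4027.
γ' = 134.2 − 62.4 = 71.80 pcf.
Effective vertical stress at 11.7 ft: σ'_v = 129.7×7.7 + 71.80×4.00 = 1286 psf.
σ'_h = K_a σ'_v = 0.4027 × 1286 = 517.9 psf; u = γ_w × 4.00 = 249.6 psf.
Total σ_h = 517.9 + 249.6 = 767.5 psf.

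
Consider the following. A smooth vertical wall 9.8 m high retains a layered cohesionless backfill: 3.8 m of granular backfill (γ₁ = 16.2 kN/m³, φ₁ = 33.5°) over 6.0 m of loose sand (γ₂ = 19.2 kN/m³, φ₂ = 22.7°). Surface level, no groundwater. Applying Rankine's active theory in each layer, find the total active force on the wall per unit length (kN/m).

351 kN/m

K_a1 = tan²(45°−33.5°/2) = 0.2887; K_a2 = tan²(45°−22.7°/2) = 0.4431.
Layer 1: σ at base = K_a1 γ₁ h₁ = 17.77 kPa; P₁ = ½×17.77×3.8 = 33.77.
Layer 2: σ_v at top = γ₁h₁ = 61.56; σ_h top = K_a2×61.56 = 27.28; σ_h base = K_a2×(61.56+19.2×6.0) = 78.32.
P₂ = ½(27.28+78.32)×6.0 = 316.8. Total P_a = 33.77+316.8 = 350.6 kN/m.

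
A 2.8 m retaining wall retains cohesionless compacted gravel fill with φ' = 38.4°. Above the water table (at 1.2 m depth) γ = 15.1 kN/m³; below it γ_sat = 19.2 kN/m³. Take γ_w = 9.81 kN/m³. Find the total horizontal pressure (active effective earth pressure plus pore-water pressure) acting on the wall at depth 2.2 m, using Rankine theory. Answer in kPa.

16.2 kPa

K_a = (1 − sin φ)/(1 + sin φ) = 0.2337.
γ' = 19.2 − 9.81 = 9.390 kN/m³.
Effective vertical stress at 2.2 m: σ'_v = 15.1×1.2 + 9.390×1.00 = 27.51 kPa.
σ'_h = K_a σ'_v = 0.2337 × 27.51 = 6.429 kPa; u = γ_w × 1.00 = 9.810 kPa.
Total σ_h = 6.429 + 9.810 = 16.24 kPa.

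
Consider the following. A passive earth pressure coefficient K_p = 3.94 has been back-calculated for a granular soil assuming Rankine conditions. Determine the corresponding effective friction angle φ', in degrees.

K_p = (1+sin φ)/(1−sin φ) ⇒ sin φ = (K_p − 1)/(K_p + 1) = 0.5951.
φ = arcsin(0.5951) = 36.52°.

36.5°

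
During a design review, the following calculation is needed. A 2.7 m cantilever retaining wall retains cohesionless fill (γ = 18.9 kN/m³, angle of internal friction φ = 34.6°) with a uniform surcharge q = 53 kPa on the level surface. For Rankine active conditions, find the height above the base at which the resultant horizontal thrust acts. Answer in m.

1.20 m

K_a = 0.2756.
Triangular part P₁ = ½K_aγH² = 18.99 at H/3 = 0.9000 m; rectangular part P₂ = K_a q H = 39.44 at H/2 = 1.350 m.
ȳ = (P₁·0.9000 + P₂·1.350)/(P₁+P₂) = 1.204 m.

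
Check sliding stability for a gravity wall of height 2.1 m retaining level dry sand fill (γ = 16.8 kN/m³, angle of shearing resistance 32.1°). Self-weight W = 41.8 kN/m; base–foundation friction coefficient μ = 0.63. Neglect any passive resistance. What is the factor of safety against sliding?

K_a = tan²(45° − 32.1°/2) = 0.3060.
P_a = ½K_aγH² = 0.5×0.3060×16.8×2.1² = 11.34 kN/m, acting at H/3 = 0.7000 m above the base.
FS_sliding = μW / P_a = 0.63×41.8 / 11.34 = 2.323.

2.32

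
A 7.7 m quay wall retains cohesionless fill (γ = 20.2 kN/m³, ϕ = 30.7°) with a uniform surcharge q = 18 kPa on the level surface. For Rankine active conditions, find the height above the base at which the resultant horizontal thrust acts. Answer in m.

K_a = 0.3240.
Triangular part P₁ = ½K_aγH² = 194.0 at H/3 = 2.567 m; rectangular part P₂ = K_a q H = 44.91 at H/2 = 3.850 m.
ȳ = (P₁·2.567 + P₂·3.850)/(P₁+P₂) = 2.808 m.

2.81 m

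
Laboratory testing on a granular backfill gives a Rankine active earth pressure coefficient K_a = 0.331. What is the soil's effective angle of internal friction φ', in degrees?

30.2°

K_a = tan²(45° − φ/2) ⇒ 45° − φ/2 = arctan(√0.331) = 29.91°.
φ = 2(45° − 29.91°) = 30.17°.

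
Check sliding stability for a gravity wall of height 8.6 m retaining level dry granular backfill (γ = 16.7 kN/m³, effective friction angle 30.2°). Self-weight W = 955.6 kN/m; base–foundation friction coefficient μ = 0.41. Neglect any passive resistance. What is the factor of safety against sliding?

1.92

K_a = tan²(45° − 30.2°/2) = 0.3307.
P_a = ½K_aγH² = 0.5×0.3307×16.7×8.6² = 204.2 kN/m, acting at H/3 = 2.867 m above the base.
FS_sliding = μW / P_a = 0.41×955.6 / 204.2 = 1.919.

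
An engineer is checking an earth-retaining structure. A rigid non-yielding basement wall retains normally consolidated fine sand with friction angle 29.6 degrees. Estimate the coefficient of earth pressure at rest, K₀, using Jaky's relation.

0.506

K₀ = 1 − sin φ' = 1 − sin 29.6° = 0.5061.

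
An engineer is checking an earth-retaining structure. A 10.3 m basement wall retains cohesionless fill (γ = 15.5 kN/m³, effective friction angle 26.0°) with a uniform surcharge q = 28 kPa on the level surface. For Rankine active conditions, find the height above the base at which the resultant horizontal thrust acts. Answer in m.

K_a = 0.3905.
Triangular part P₁ = ½K_aγH² = 321.0 at H/3 = 3.433 m; rectangular part P₂ = K_a q H = 112.6 at H/2 = 5.150 m.
ȳ = (P₁·3.433 + P₂·5.150)/(P₁+P₂) = 3.879 m.

3.88 m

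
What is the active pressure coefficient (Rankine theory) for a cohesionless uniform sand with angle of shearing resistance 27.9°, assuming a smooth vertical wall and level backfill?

K_a = tan²(45° − φ/2) = tan²(31.05°) = 0.3625.

0.362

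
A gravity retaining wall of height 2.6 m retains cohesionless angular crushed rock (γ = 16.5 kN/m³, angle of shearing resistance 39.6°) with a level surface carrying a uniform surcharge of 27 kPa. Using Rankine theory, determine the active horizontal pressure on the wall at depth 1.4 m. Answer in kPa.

K_a = (1 − sin φ)/(1 + sin φ) = 0.2214.
σ_v = γz + q = 16.5 × 1.4 + 27 = 50.10 kPa.
σ_h = K_a σ_v = 0.2214 × 50.10 = 11.09 kPa.

11.1 kPa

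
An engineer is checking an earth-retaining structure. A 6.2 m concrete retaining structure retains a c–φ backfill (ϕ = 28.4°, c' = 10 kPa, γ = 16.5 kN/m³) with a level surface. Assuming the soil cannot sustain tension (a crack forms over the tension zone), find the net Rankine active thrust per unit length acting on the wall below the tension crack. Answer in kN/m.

50.9 kN/m

K_a = 0.3554; √K_a = 0.5961.
Tension-crack depth z_c = 2c/(γ√K_a) = 2×10/(16.5×0.5961) = 2.033 m.
σ_a at base = K_a γ H − 2c√K_a = 0.3554×16.5×6.2 − 2×10×0.5961 = 24.43 kPa.
P_a = ½ × 24.43 × (H − z_c) = 0.5×24.43×4.167 = 50.90 kN/m.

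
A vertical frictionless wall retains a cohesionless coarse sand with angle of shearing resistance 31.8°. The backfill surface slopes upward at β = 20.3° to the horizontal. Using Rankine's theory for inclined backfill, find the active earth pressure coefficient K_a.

0.380

K_a = cos β · (cos β − √(cos²β − cos²φ)) / (cos β + √(cos²β − cos²φ)).
cos β = 0.9379, cos φ = 0.8499, √(cos²β − cos²φ) = 0.3966.
K_a = 0.9379 × (0.9379 − 0.3966)/(0.9379 + 0.3966) = 0.3804.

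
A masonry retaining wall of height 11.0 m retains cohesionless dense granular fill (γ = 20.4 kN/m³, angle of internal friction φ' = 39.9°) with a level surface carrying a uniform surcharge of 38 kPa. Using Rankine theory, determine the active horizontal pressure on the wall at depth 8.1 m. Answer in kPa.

44.4 kPa

K_a = (1 − sin φ)/(1 + sin φ) = 0.2184.
σ_v = γz + q = 20.4 × 8.1 + 38 = 203.2 kPa.
σ_h = K_a σ_v = 0.2184 × 203.2 = 44.39 kPa.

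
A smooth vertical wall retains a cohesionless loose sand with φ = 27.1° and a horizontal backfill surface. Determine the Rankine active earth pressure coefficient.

0.374

K_a = (1 − sin φ)/(1 + sin φ) = (1 − sin 27.1°)/(1 + sin 27.1°) = 0.3741.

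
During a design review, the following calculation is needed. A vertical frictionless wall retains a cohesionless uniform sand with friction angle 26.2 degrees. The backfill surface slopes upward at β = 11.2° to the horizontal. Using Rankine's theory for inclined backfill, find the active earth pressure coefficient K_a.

K_a = cos β · (cos β − √(cos²β − cos²φ)) / (cos β + √(cos²β − cos²φ)).
cos β = 0.9810, cos φ = 0.8973, √(cos²β − cos²φ) = 0.3965.
K_a = 0.9810 × (0.9810 − 0.3965)/(0.9810 + 0.3965) = 0.4162.

0.416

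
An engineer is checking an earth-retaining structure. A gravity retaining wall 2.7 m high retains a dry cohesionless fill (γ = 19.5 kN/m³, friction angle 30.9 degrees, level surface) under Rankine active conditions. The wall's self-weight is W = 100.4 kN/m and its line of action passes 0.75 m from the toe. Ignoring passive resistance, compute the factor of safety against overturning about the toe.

K_a = tan²(45° − 30.9°/2) = 0.3214.
P_a = ½K_aγH² = 0.5×0.3214×19.5×2.7² = 22.84 kN/m, acting at H/3 = 0.9000 m above the base.
Overturning moment M_o = P_a × H/3 = 22.84 × 0.9000 = 20.56.
Resisting moment M_r = W × 0.75 = 100.4 × 0.75 = 75.30.
FS_overturning = M_r/M_o = 75.30/20.56 = 3.662.

3.66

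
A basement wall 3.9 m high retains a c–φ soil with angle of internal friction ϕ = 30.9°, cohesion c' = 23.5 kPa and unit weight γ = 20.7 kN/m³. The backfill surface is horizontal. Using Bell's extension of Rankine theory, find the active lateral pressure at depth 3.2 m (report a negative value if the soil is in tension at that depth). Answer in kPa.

K_a = (1 − sin φ)/(1 + sin φ) = 0.3214.
σ_a = K_a γ z − 2c√K_a = 0.3214×20.7×3.2 − 2×23.5×0.5669 = -5.356 kPa.

-5.36 kPa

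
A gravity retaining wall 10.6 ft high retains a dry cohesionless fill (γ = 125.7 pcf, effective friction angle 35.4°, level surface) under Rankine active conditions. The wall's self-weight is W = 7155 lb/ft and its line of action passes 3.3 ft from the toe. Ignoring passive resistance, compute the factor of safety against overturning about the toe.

3.55

K_a = tan²(45° − 35.4°/2) = 0.2664.
P_a = ½K_aγH² = 0.5×0.2664×125.7×10.6² = 1881 lb/ft, acting at H/3 = 3.533 ft above the base.
Overturning moment M_o = P_a × H/3 = 1881 × 3.533 = 6647.
Resisting moment M_r = W × 3.3 = 7155 × 3.3 = 23610.
FS_overturning = M_r/M_o = 23610/6647 = 3.552.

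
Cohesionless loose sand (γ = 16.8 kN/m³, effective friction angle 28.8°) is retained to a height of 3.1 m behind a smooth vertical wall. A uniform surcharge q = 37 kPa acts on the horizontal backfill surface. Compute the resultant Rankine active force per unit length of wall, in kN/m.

68.3 kN/m

K_a = tan²(45° − φ/2) = 0.3498.
Soil triangle: ½ K_a γ H² = 0.5×0.3498×16.8×3.1² = 28.23 kN/m.
Surcharge rectangle: K_a q H = 0.3498×37×3.1 = 40.12 kN/m.
Total = 28.23 + 40.12 = 68.35 kN/m.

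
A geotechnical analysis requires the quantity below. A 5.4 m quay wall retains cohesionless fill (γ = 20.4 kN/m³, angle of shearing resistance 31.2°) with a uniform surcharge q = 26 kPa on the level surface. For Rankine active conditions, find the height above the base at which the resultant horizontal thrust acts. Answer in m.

K_a = 0.3175.
Triangular part P₁ = ½K_aγH² = 94.43 at H/3 = 1.800 m; rectangular part P₂ = K_a q H = 44.58 at H/2 = 2.700 m.
ȳ = (P₁·1.800 + P₂·2.700)/(P₁+P₂) = 2.089 m.

2.09 m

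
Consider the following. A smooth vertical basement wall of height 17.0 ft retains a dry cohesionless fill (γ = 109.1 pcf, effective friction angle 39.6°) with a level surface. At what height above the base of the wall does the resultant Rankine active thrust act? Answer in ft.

5.67 ft

K_a = 0.2214.
The pressure distribution is triangular, so the resultant acts at H/3 above the base = 17.0/3 = 5.667 ft.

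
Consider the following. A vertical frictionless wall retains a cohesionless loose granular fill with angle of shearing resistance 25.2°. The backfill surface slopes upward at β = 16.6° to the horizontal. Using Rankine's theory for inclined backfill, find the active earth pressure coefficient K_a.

K_a = cos β · (cos β − √(cos²β − cos²φ)) / (cos β + √(cos²β − cos²φ)).
cos β = 0.9583, cos φ = 0.9048, √(cos²β − cos²φ) = 0.3157.
K_a = 0.9583 × (0.9583 − 0.3157)/(0.9583 + 0.3157) = 0.4834.

0.483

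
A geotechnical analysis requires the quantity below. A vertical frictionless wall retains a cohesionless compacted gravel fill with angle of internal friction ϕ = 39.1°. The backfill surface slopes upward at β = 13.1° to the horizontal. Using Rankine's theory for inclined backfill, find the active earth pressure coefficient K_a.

0.240

K_a = cos β · (cos β − √(cos²β − cos²φ)) / (cos β + √(cos²β − cos²φ)).
cos β = 0.9740, cos φ = 0.7760, √(cos²β − cos²φ) = 0.5885.
K_a = 0.9740 × (0.9740 − 0.5885)/(0.9740 + 0.5885) = 0.2403.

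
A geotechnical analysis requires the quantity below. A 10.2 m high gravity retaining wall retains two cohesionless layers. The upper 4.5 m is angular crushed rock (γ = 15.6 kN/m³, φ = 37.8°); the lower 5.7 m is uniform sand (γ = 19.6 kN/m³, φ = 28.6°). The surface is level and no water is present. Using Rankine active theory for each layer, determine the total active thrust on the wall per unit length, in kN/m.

K_a1 = tan²(45°−37.8°/2) = 0.2400; K_a2 = tan²(45°−28.6°/2) = 0.3525.
Layer 1: σ at base = K_a1 γ₁ h₁ = 16.85 kPa; P₁ = ½×16.85×4.5 = 37.91.
Layer 2: σ_v at top = γ₁h₁ = 70.20; σ_h top = K_a2×70.20 = 24.75; σ_h base = K_a2×(70.20+19.6×5.7) = 64.14.
P₂ = ½(24.75+64.14)×5.7 = 253.3. Total P_a = 37.91+253.3 = 291.2 kN/m.

291 kN/m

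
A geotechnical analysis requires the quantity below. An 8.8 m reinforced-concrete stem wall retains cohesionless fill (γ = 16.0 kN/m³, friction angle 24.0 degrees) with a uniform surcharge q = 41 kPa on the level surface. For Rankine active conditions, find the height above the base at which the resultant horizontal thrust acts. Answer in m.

K_a = 0.4217.
Triangular part P₁ = ½K_aγH² = 261.3 at H/3 = 2.933 m; rectangular part P₂ = K_a q H = 152.2 at H/2 = 4.400 m.
ȳ = (P₁·2.933 + P₂·4.400)/(P₁+P₂) = 3.473 m.

3.47 m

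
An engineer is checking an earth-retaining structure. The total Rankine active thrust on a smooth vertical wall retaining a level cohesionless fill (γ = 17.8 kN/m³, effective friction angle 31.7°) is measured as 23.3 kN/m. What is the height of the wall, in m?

2.90 m

K_a = 0.3111. P_a = ½ K_a γ H² ⇒ H = √(2P_a/(K_a γ)).
H = √(2×23.3/(0.3111×17.8)) = 2.901 m.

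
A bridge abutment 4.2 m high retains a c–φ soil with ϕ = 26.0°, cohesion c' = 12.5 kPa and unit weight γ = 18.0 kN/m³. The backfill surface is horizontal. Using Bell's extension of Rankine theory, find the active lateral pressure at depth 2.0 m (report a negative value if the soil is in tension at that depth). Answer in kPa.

-1.57 kPa

K_a = (1 − sin φ)/(1 + sin φ) = 0.3905.
σ_a = K_a γ z − 2c√K_a = 0.3905×18.0×2.0 − 2×12.5×0.6249 = -1.565 kPa.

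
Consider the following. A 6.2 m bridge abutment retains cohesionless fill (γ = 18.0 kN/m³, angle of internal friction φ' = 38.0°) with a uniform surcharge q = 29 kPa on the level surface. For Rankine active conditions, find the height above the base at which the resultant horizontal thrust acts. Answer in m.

2.42 m

K_a = 0.2379.
Triangular part P₁ = ½K_aγH² = 82.30 at H/3 = 2.067 m; rectangular part P₂ = K_a q H = 42.77 at H/2 = 3.100 m.
ȳ = (P₁·2.067 + P₂·3.100)/(P₁+P₂) = 2.420 m.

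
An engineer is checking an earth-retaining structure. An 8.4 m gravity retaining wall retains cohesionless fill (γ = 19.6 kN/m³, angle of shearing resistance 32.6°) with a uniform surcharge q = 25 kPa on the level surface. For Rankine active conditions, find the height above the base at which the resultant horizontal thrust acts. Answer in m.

3.13 m

K_a = 0.2997.
Triangular part P₁ = ½K_aγH² = 207.3 at H/3 = 2.800 m; rectangular part P₂ = K_a q H = 62.95 at H/2 = 4.200 m.
ȳ = (P₁·2.800 + P₂·4.200)/(P₁+P₂) = 3.126 m.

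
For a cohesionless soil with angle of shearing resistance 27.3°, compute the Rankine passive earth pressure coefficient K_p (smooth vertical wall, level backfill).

2.69

K_p = (1 + sin φ)/(1 − sin φ) = tan²(45° + 27.3°/2) = 2.694.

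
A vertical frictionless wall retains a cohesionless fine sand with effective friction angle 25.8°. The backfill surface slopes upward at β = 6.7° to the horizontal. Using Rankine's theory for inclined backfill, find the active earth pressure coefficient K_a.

0.404

K_a = cos β · (cos β − √(cos²β − cos²φ)) / (cos β + √(cos²β − cos²φ)).
cos β = 0.9932, cos φ = 0.9003, √(cos²β − cos²φ) = 0.4193.
K_a = 0.9932 × (0.9932 − 0.4193)/(0.9932 + 0.4193) = 0.4035.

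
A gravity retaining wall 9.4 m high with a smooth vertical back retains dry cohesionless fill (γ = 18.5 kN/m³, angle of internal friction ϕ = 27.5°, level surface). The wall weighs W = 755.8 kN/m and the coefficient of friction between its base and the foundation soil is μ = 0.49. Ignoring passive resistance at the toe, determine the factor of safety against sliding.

1.23

K_a = tan²(45° − 27.5°/2) = 0.3682.
P_a = ½K_aγH² = 0.5×0.3682×18.5×9.4² = 301.0 kN/m, acting at H/3 = 3.133 m above the base.
FS_sliding = μW / P_a = 0.49×755.8 / 301.0 = 1.231.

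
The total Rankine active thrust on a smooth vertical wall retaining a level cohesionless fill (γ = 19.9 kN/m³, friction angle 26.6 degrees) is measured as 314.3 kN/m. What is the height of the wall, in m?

9.10 m

K_a = 0.3814. P_a = ½ K_a γ H² ⇒ H = √(2P_a/(K_a γ)).
H = √(2×314.3/(0.3814×19.9)) = 9.100 m.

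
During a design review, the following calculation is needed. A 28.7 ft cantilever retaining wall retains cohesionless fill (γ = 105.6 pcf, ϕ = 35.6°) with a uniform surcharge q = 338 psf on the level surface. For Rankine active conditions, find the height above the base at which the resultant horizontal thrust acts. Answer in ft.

10.4 ft

K_a = 0.2641.
Triangular part P₁ = ½K_aγH² = 11490 at H/3 = 9.567 ft; rectangular part P₂ = K_a q H = 2562 at H/2 = 14.35 ft.
ȳ = (P₁·9.567 + P₂·14.35)/(P₁+P₂) = 10.44 ft.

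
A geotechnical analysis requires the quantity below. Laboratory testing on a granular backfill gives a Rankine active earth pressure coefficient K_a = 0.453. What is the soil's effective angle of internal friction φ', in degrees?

K_a = tan²(45° − φ/2) ⇒ 45° − φ/2 = arctan(√0.453) = 33.94°.
φ = 2(45° − 33.94°) = 22.11°.

22.1°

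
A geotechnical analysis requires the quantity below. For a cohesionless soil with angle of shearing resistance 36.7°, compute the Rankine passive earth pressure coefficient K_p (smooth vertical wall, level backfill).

3.97

K_p = (1 + sin φ)/(1 − sin φ) = tan²(45° + 36.7°/2) = 3.970.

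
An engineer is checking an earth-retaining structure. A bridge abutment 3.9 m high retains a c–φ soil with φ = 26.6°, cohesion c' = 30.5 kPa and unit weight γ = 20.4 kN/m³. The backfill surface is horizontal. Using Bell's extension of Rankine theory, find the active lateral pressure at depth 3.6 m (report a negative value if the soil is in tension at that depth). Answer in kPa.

K_a = (1 − sin φ)/(1 + sin φ) = 0.3814.
σ_a = K_a γ z − 2c√K_a = 0.3814×20.4×3.6 − 2×30.5×0.6176 = -9.661 kPa.

-9.66 kPa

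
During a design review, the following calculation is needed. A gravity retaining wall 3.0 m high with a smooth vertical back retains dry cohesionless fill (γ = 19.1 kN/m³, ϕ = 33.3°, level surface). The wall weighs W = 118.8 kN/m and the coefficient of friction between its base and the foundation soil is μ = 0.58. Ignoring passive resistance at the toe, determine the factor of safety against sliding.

2.75

K_a = tan²(45° − 33.3°/2) = 0.2911.
P_a = ½K_aγH² = 0.5×0.2911×19.1×3.0² = 25.02 kN/m, acting at H/3 = 1.000 m above the base.
FS_sliding = μW / P_a = 0.58×118.8 / 25.02 = 2.754.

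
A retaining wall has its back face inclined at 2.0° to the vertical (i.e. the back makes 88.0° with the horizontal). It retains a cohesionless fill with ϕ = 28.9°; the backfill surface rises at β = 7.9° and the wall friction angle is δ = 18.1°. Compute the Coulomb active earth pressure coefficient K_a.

K_a = sin²(α+φ) / [sin²α · sin(α−δ) · (1 + √{sin(φ+δ)sin(φ−β) / (sin(α−δ)sin(α+β))})²].
With α = 88.0°, φ = 28.9°, δ = 18.1°, β = 7.9°: K_a = 0.3624.

0.362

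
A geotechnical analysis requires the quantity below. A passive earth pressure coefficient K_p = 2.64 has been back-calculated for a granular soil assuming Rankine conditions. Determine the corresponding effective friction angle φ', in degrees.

26.8°

K_p = (1+sin φ)/(1−sin φ) ⇒ sin φ = (K_p − 1)/(K_p + 1) = 0.4505.
φ = arcsin(0.4505) = 26.78°.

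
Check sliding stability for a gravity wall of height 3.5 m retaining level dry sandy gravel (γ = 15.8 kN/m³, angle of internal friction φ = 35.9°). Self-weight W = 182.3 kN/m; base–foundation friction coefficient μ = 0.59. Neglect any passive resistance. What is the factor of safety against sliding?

K_a = tan²(45° − 35.9°/2) = 0.2607.
P_a = ½K_aγH² = 0.5×0.2607×15.8×3.5² = 25.23 kN/m, acting at H/3 = 1.167 m above the base.
FS_sliding = μW / P_a = 0.59×182.3 / 25.23 = 4.263.

4.26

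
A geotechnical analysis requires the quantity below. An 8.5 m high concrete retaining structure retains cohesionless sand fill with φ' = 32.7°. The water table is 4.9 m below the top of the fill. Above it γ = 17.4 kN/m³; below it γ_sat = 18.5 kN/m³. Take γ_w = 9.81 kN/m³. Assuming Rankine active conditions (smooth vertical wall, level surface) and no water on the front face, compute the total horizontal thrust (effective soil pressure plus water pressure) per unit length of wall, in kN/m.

234 kN/m

K_a = tan²(45° − φ/2) = 0.2985.
γ' = 18.5 − 9.81 = 8.690 kN/m³. Depth below WT = 3.6 m.
σ'_h at WT = K_a γ d_w = 25.45 kPa; at base = 25.45 + K_a γ' × 3.6 = 34.79 kPa.
P₁ (0–4.9 m) = ½×25.45×4.9 = 62.35. P₂ (4.9–8.5 m) = ½(25.45+34.79)×3.6 = 108.4.
P_w = ½ γ_w h₂² = 0.5×9.81×3.6² = 63.57. Total = 62.35+108.4+63.57 = 234.4 kN/m.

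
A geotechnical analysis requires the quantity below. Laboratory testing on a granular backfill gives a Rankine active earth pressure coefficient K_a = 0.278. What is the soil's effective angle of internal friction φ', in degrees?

34.4°

K_a = tan²(45° − φ/2) ⇒ 45° − φ/2 = arctan(√0.278) = 27.80°.
φ = 2(45° − 27.80°) = 34.40°.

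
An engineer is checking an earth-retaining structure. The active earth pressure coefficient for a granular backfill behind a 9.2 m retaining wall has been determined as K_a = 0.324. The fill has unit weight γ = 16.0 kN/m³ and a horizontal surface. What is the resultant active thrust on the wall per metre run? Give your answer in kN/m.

P = ½ K_a γ H² = 0.5 × 0.324 × 16.0 × 9.2² = 219.4 kN/m.

219 kN/m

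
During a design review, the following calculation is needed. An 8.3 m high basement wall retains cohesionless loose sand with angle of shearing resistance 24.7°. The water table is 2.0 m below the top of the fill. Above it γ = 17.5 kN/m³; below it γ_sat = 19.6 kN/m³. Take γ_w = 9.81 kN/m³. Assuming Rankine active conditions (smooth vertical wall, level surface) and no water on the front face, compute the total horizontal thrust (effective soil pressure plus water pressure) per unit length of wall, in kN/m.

K_a = tan²(45° − φ/2) = 0.4106.
γ' = 19.6 − 9.81 = 9.790 kN/m³. Depth below WT = 6.3 m.
σ'_h at WT = K_a γ d_w = 14.37 kPa; at base = 14.37 + K_a γ' × 6.3 = 39.69 kPa.
P₁ (0–2.0 m) = ½×14.37×2.0 = 14.37. P₂ (2.0–8.3 m) = ½(14.37+39.69)×6.3 = 170.3.
P_w = ½ γ_w h₂² = 0.5×9.81×6.3² = 194.7. Total = 14.37+170.3+194.7 = 379.3 kN/m.

379 kN/m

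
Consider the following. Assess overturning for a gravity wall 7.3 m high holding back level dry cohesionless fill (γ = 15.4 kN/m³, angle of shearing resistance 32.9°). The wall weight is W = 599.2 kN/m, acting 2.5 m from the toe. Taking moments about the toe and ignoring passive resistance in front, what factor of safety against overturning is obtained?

5.07

K_a = tan²(45° − 32.9°/2) = 0.2960.
P_a = ½K_aγH² = 0.5×0.2960×15.4×7.3² = 121.5 kN/m, acting at H/3 = 2.433 m above the base.
Overturning moment M_o = P_a × H/3 = 121.5 × 2.433 = 295.6.
Resisting moment M_r = W × 2.5 = 599.2 × 2.5 = 1498.
FS_overturning = M_r/M_o = 1498/295.6 = 5.068.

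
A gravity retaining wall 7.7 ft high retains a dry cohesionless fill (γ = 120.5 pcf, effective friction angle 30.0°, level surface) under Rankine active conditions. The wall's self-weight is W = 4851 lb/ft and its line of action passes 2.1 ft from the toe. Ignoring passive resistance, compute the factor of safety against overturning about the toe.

K_a = tan²(45° − 30.0°/2) = 0.3333.
P_a = ½K_aγH² = 0.5×0.3333×120.5×7.7² = 1191 lb/ft, acting at H/3 = 2.567 ft above the base.
Overturning moment M_o = P_a × H/3 = 1191 × 2.567 = 3056.
Resisting moment M_r = W × 2.1 = 4851 × 2.1 = 10190.
FS_overturning = M_r/M_o = 10190/3056 = 3.333.

3.33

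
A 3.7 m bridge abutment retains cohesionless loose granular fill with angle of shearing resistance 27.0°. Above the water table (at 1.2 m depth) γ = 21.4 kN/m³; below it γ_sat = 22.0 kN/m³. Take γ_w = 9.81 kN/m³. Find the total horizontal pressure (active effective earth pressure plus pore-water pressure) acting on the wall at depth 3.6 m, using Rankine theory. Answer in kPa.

44.2 kPa

K_a = (1 − sin φ)/(1 + sin φ) = 0.3755.
γ' = 22.0 − 9.81 = 12.19 kN/m³.
Effective vertical stress at 3.6 m: σ'_v = 21.4×1.2 + 12.19×2.40 = 54.94 kPa.
σ'_h = K_a σ'_v = 0.3755 × 54.94 = 20.63 kPa; u = γ_w × 2.40 = 23.54 kPa.
Total σ_h = 20.63 + 23.54 = 44.17 kPa.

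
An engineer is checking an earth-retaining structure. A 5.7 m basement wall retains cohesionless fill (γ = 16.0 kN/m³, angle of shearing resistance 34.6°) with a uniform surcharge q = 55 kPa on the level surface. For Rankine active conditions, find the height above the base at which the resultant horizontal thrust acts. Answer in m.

K_a = 0.2756.
Triangular part P₁ = ½K_aγH² = 71.64 at H/3 = 1.900 m; rectangular part P₂ = K_a q H = 86.41 at H/2 = 2.850 m.
ȳ = (P₁·1.900 + P₂·2.850)/(P₁+P₂) = 2.419 m.

2.42 m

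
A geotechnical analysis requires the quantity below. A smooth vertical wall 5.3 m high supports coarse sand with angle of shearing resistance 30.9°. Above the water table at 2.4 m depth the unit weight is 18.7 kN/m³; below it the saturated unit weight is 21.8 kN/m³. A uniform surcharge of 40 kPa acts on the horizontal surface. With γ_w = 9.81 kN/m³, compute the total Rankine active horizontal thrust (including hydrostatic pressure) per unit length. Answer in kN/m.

185 kN/m

K_a = tan²(45° − φ/2) = 0.3214.
γ' = 21.8 − 9.81 = 11.99 kN/m³. h₂ = H − d_w = 2.9 m.
σ'_h: at surface K_a·q = 12.86; at WT K_a(q+γd_w) = 27.28; at base K_a(q+γd_w+γ'h₂) = 38.46 kPa.
P₁ = ½(12.86+27.28)×2.4 = 48.16; P₂ = ½(27.28+38.46)×2.9 = 95.32; P_w = ½γ_w h₂² = 41.25.
Total = 48.16+95.32+41.25 = 184.7 kN/m.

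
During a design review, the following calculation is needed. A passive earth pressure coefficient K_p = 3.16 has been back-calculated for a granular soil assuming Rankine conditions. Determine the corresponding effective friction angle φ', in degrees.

K_p = (1+sin φ)/(1−sin φ) ⇒ sin φ = (K_p − 1)/(K_p + 1) = 0.5192.
φ = arcsin(0.5192) = 31.28°.

31.3°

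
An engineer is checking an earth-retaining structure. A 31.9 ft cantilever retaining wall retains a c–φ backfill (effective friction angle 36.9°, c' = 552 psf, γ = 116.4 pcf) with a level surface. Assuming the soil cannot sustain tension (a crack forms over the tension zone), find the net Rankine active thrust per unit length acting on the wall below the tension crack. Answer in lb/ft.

2430 lb/ft

K_a = 0.2497; √K_a = 0.4997.
Tension-crack depth z_c = 2c/(γ√K_a) = 2×552/(116.4×0.4997) = 18.98 ft.
σ_a at base = K_a γ H − 2c√K_a = 0.2497×116.4×31.9 − 2×552×0.4997 = 375.4 psf.
P_a = ½ × 375.4 × (H − z_c) = 0.5×375.4×12.92 = 2425 lb/ft.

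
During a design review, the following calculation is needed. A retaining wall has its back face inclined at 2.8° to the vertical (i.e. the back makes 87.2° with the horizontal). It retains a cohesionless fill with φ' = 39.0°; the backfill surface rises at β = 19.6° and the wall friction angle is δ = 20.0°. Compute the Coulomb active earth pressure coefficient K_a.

K_a = sin²(α+φ) / [sin²α · sin(α−δ) · (1 + √{sin(φ+δ)sin(φ−β) / (sin(α−δ)sin(α+β))})²].
With α = 87.2°, φ = 39.0°, δ = 20.0°, β = 19.6°: K_a = 0.2880.

0.288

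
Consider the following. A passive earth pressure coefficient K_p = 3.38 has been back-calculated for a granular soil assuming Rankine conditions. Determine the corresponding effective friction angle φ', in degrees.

K_p = (1+sin φ)/(1−sin φ) ⇒ sin φ = (K_p − 1)/(K_p + 1) = 0.5434.
φ = arcsin(0.5434) = 32.91°.

32.9°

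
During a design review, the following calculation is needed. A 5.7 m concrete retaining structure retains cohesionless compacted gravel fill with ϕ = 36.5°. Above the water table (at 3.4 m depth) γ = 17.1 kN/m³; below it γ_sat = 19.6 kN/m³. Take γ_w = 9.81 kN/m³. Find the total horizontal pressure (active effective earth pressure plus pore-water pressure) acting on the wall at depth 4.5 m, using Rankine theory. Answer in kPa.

K_a = (1 − sin φ)/(1 + sin φ) = 0.2541.
γ' = 19.6 − 9.81 = 9.790 kN/m³.
Effective vertical stress at 4.5 m: σ'_v = 17.1×3.4 + 9.790×1.10 = 68.91 kPa.
σ'_h = K_a σ'_v = 0.2541 × 68.91 = 17.51 kPa; u = γ_w × 1.10 = 10.79 kPa.
Total σ_h = 17.51 + 10.79 = 28.30 kPa.

28.3 kPa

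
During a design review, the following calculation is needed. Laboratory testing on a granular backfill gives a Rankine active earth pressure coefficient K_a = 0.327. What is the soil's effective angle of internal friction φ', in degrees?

K_a = tan²(45° − φ/2) ⇒ 45° − φ/2 = arctan(√0.327) = 29.76°.
φ = 2(45° − 29.76°) = 30.47°.

30.5°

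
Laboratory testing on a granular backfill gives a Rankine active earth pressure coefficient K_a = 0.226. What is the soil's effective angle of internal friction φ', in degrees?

K_a = tan²(45° − φ/2) ⇒ 45° − φ/2 = arctan(√0.226) = 25.43°.
φ = 2(45° − 25.43°) = 39.15°.

39.1°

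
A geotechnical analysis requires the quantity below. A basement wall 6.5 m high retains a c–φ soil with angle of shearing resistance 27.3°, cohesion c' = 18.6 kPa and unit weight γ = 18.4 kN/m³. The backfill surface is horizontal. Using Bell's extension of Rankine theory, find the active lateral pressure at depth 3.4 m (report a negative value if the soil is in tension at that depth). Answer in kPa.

K_a = (1 − sin φ)/(1 + sin φ) = 0.3711.
σ_a = K_a γ z − 2c√K_a = 0.3711×18.4×3.4 − 2×18.6×0.6092 = 0.5555 kPa.

0.556 kPa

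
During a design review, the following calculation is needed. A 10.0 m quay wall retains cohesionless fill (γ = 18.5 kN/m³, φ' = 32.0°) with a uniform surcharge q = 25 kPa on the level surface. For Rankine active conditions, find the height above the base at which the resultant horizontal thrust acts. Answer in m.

3.69 m

K_a = 0.3073.
Triangular part P₁ = ½K_aγH² = 284.2 at H/3 = 3.333 m; rectangular part P₂ = K_a q H = 76.81 at H/2 = 5.000 m.
ȳ = (P₁·3.333 + P₂·5.000)/(P₁+P₂) = 3.688 m.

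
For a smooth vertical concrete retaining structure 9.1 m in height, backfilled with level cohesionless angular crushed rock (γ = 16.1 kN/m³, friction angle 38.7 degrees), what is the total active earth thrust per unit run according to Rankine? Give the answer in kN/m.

154 kN/m

K_a = tan²(45° − φ/2) = 0.2306.
P_a = ½ K_a γ H² = 0.5 × 0.2306 × 16.1 × 9.1² = 153.7 kN/m.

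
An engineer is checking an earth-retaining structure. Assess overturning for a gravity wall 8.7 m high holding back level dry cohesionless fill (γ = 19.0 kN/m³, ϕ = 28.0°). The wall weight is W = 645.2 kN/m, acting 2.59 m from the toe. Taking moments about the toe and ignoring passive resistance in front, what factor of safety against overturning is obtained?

2.22

K_a = tan²(45° − 28.0°/2) = 0.3610.
P_a = ½K_aγH² = 0.5×0.3610×19.0×8.7² = 259.6 kN/m, acting at H/3 = 2.900 m above the base.
Overturning moment M_o = P_a × H/3 = 259.6 × 2.900 = 752.8.
Resisting moment M_r = W × 2.59 = 645.2 × 2.59 = 1671.
FS_overturning = M_r/M_o = 1671/752.8 = 2.220.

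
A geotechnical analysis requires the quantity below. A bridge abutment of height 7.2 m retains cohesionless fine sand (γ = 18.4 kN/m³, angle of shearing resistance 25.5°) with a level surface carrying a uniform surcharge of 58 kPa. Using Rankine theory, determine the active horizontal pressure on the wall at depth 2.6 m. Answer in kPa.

42.1 kPa

K_a = (1 − sin φ)/(1 + sin φ) = 0.3981.
σ_v = γz + q = 18.4 × 2.6 + 58 = 105.8 kPa.
σ_h = K_a σ_v = 0.3981 × 105.8 = 42.14 kPa.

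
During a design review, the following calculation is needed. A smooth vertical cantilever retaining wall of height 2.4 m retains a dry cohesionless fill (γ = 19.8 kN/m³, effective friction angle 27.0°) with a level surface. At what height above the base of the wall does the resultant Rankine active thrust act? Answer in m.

K_a = 0.3755.
The pressure distribution is triangular, so the resultant acts at H/3 above the base = 2.4/3 = 0.8000 m.

0.800 m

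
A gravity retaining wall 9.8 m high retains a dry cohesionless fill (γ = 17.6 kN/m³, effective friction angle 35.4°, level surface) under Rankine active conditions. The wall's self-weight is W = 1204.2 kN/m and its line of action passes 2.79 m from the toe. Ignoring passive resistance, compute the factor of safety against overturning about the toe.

4.57

K_a = tan²(45° − 35.4°/2) = 0.2664.
P_a = ½K_aγH² = 0.5×0.2664×17.6×9.8² = 225.1 kN/m, acting at H/3 = 3.267 m above the base.
Overturning moment M_o = P_a × H/3 = 225.1 × 3.267 = 735.5.
Resisting moment M_r = W × 2.79 = 1204.2 × 2.79 = 3360.
FS_overturning = M_r/M_o = 3360/735.5 = 4.568.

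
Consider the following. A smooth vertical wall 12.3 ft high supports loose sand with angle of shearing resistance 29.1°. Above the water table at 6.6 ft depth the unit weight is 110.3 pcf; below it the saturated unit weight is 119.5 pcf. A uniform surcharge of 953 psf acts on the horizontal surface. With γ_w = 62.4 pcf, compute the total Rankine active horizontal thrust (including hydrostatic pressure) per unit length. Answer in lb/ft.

7650 lb/ft

K_a = tan²(45° − φ/2) = 0.3456.
γ' = 119.5 − 62.4 = 57.10 pcf. h₂ = H − d_w = 5.7 ft.
σ'_h: at surface K_a·q = 329.3; at WT K_a(q+γd_w) = 580.9; at base K_a(q+γd_w+γ'h₂) = 693.4 psf.
P₁ = ½(329.3+580.9)×6.6 = 3004; P₂ = ½(580.9+693.4)×5.7 = 3632; P_w = ½γ_w h₂² = 1014.
Total = 3004+3632+1014 = 7649 lb/ft.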